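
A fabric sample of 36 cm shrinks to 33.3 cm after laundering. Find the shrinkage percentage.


Formula: Shrinkage% = ((L_before - L_after) / L_before) * 100
Step 1: Shrinkage = 36 - 33.3 = 2.7 cm
Step 2: Shrinkage% = (2.7 / 36) * 100
Step 3: Shrinkage% = 0.075 * 100 = 7.5%

7.5%


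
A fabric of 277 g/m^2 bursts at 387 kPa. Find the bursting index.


Formula: Bursting Index = Bursting Strength / Fabric GSM
BI = 387 kPa / 277 g/m^2
BI = 1.397 kPa/(g/m^2)

1.397 kPa/(g/m^2)


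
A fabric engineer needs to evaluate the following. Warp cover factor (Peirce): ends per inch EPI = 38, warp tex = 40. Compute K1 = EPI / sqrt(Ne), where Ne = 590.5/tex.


Formula: K1 = EPI / sqrt(Ne), with Ne = 590.5 / tex_warp
Step 1: Ne = 590.5 / 40 = 14.763
Step 2: sqrt(Ne) = sqrt(14.763) = 3.8423
Step 3: K1 = 38 / 3.8423 = 9.9

9.9


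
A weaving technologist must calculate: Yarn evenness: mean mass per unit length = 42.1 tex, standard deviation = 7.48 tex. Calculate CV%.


Formula: CV% = (standard deviation / mean) * 100
Step 1: Ratio = 7.48 / 42.1 = 0.177672
Step 2: CV% = 0.177672 * 100 = 17.7672% ≈ 17.8%

17.8%


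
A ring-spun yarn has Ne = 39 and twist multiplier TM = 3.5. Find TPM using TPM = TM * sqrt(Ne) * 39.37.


Formula: TPM = TM * sqrt(Ne) * 39.37
Step 1: sqrt(Ne) = sqrt(39) = 6.245
Step 2: TM * sqrt(Ne) = 3.5 * 6.245 = 21.8575
Step 3: TPM = 21.8575 * 39.37 = 861 twists/m

861 twists/m


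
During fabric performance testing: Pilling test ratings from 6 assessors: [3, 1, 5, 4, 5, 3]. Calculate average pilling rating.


Formula: Mean = sum / count
Sum = 3 + 1 + 5 + 4 + 5 + 3 = 21
Mean = 21 / 6 = 3.5

3.5


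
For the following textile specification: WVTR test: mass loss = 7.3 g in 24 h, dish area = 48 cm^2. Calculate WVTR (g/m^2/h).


Formula: WVTR = mass_loss / (area * time)
Step 1: Convert area: 48 cm^2 = 0.0048 m^2
Step 2: WVTR = 7.3 g / (0.0048 m^2 * 24 h)
Step 3: WVTR = 7.3 / 0.1152 = 63.4 g/m^2/h

63.4 g/m^2/h


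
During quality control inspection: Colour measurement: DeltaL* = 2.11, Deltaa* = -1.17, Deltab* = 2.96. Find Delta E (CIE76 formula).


Formula: Delta E = sqrt(dL*^2 + da*^2 + db*^2)
Step 1: dL*^2 = 2.11^2 = 4.4521
Step 2: da*^2 = (-1.17)^2 = 1.3689
Step 3: db*^2 = 2.96^2 = 8.7616
Step 4: Sum = 4.4521 + 1.3689 + 8.7616 = 14.5826
Step 5: Delta E = sqrt(14.5826) = 3.82

3.82 Delta E


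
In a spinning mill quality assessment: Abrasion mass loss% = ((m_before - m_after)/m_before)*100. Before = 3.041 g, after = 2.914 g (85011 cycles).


Formula: Mass loss% = ((m_before - m_after) / m_before) * 100
Step 1: Mass loss = 3.041 - 2.914 = 0.127 g
Step 2: Ratio = 0.127 / 3.041 = 0.0417626
Step 3: Mass loss% = 0.0417626 * 100 = 4.17626% ≈ 4.18%

4.18%


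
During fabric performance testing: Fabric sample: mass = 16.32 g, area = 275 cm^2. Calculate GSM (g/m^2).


Formula: GSM = mass_g / area_m2
Step 1: Convert area: 275 cm^2 = 275 / 10000 = 0.0275 m^2
Step 2: GSM = 16.32 g / 0.0275 m^2 = 593.5 g/m^2

593.5 g/m^2


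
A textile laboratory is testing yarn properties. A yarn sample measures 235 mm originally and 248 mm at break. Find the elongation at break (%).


Formula: Elongation (%) = ((L_break - L0) / L0) * 100
Step 1: Extension = 248 - 235 = 13 mm
Step 2: Elongation = (13 / 235) * 100
Step 3: Elongation = 0.055319 * 100 = 5.5319% ≈ 5.5%

5.5%


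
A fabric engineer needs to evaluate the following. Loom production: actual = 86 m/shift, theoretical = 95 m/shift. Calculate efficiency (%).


Formula: Efficiency% = (Actual output / Theoretical output) * 100
Efficiency% = (86 / 95) * 100
Efficiency% = 0.905263 * 100 = 90.5263% ≈ 90.5%

90.5%


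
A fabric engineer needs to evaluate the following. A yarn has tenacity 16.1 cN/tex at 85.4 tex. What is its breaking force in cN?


Formula: Breaking force = Tenacity * Linear density
F = 16.1 cN/tex * 85.4 tex
F = 1374.94 cN

1374.94 cN


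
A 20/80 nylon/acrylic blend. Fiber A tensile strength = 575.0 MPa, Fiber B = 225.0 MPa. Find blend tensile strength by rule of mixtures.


Formula: Blend property = (fraction_A * property_A) + (fraction_B * property_B)
Step 1: Contribution A = 20/100 * 575.0 MPa = 115.0 MPa
Step 2: Contribution B = 80/100 * 225.0 MPa = 180.0 MPa
Step 3: Blend tensile strength = 115.0 + 180.0 = 295.0 MPa

295.0 MPa


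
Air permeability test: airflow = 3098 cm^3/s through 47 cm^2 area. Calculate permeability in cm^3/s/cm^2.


Formula: Air Permeability = Airflow / Test Area
AP = 3098 cm^3/s / 47 cm^2
AP = 65.9 cm^3/s/cm^2

65.9 cm^3/s/cm^2


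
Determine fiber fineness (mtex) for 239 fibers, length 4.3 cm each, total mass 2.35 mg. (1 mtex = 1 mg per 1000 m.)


Formula: fineness (mtex) = mass (mg) / total length (km) = (mass_mg / total_length_m) * 1000
Step 1: Convert fiber length: 4.3 cm = 0.043 m
Step 2: Total fiber length = 239 * 0.043 = 10.277 m
Step 3: Linear density = 2.35 mg / 10.277 m = 0.2287 mg/m
Step 4: fineness = 0.2287 * 1000 = 228.7 mtex

228.7 mtex


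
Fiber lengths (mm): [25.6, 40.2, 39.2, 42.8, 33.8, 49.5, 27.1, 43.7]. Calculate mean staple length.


Formula: Mean = sum of lengths / count
Sum = 25.6 + 40.2 + 39.2 + 42.8 + 33.8 + 49.5 + 27.1 + 43.7
Sum = 301.9 mm
Mean = 301.9 / 8 = 37.74 mm

37.74 mm


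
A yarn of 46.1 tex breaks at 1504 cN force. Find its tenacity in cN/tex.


Formula: Tenacity = Breaking force / Linear density
Tenacity = 1504 cN / 46.1 tex
Tenacity = 32.62 cN/tex

32.62 cN/tex


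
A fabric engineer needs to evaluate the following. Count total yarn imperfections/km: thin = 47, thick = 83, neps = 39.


Formula: Total = thin places + thick places + neps
Total = 47 + 83 + 39
Total = 169 imperfections/km

169 imperfections/km


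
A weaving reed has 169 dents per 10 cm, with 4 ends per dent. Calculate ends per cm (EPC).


Formula: EPC = (dents per 10 cm * ends per dent) / 10
Step 1: Total ends per 10 cm = 169 * 4 = 676
Step 2: EPC = 676 / 10 = 67.6 ends/cm

67.6 ends/cm


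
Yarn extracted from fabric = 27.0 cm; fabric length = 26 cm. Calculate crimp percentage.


Formula: Crimp% = ((L_yarn - L_fabric) / L_fabric) * 100
Step 1: Extension = 27.0 - 26 = 1.0 cm
Step 2: Crimp% = (1.0 / 26) * 100
Step 3: Crimp% = 0.038462 * 100 = 3.8462% ≈ 3.8%

3.8%


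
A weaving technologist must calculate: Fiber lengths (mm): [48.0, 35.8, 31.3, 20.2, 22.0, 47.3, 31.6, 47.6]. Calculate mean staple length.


Formula: Mean = sum of lengths / count
Sum = 48.0 + 35.8 + 31.3 + 20.2 + 22.0 + 47.3 + 31.6 + 47.6
Sum = 283.8 mm
Mean = 283.8 / 8 = 35.48 mm

35.48 mm


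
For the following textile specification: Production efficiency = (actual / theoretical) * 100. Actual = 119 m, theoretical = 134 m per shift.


Formula: Efficiency% = (Actual output / Theoretical output) * 100
Efficiency% = (119 / 134) * 100
Efficiency% = 0.88806 * 100 = 88.806% ≈ 88.8%

88.8%


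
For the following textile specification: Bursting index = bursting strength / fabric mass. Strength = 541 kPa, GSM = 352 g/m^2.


Formula: Bursting Index = Bursting Strength / Fabric GSM
BI = 541 kPa / 352 g/m^2
BI = 1.537 kPa/(g/m^2)

1.537 kPa/(g/m^2)


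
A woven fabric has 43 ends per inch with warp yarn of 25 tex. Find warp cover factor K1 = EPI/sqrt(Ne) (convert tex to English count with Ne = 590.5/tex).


Formula: K1 = EPI / sqrt(Ne), with Ne = 590.5 / tex_warp
Step 1: Ne = 590.5 / 25 = 23.62
Step 2: sqrt(Ne) = sqrt(23.62) = 4.86
Step 3: K1 = 43 / 4.86 = 8.8

8.8


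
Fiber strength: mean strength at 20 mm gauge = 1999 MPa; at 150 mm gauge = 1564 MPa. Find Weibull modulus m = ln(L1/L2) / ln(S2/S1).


Formula: m = ln(L1/L2) / ln(S2/S1)
Step 1: ln(L1/L2) = ln(20/150) = -2.01490
Step 2: S2/S1 = 1564/1999 = 0.78239
Step 3: ln(S2/S1) = ln(0.78239) = -0.24540
Step 4: m = -2.01490 / -0.24540 = 8.21

8.21 (Weibull m)


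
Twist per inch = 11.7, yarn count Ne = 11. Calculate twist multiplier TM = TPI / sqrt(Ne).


Formula: TM = TPI / sqrt(Ne)
Step 1: sqrt(Ne) = sqrt(11) = 3.3166
Step 2: TM = 11.7 / 3.3166 = 3.53

3.53 TM


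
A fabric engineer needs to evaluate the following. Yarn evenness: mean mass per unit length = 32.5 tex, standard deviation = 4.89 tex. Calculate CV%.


Formula: CV% = (standard deviation / mean) * 100
Step 1: Ratio = 4.89 / 32.5 = 0.150462
Step 2: CV% = 0.150462 * 100 = 15.0462% ≈ 15.0%

15.0%


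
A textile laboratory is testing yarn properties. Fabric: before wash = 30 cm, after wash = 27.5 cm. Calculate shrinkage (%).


Formula: Shrinkage% = ((L_before - L_after) / L_before) * 100
Step 1: Shrinkage = 30 - 27.5 = 2.5 cm
Step 2: Shrinkage% = (2.5 / 30) * 100
Step 3: Shrinkage% = 0.083333 * 100 = 8.3333% ≈ 8.3%

8.3%


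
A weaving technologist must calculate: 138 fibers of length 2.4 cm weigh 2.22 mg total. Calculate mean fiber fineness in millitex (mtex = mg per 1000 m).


Formula: fineness (mtex) = mass (mg) / total length (km) = (mass_mg / total_length_m) * 1000
Step 1: Convert fiber length: 2.4 cm = 0.024 m
Step 2: Total fiber length = 138 * 0.024 = 3.312 m
Step 3: Linear density = 2.22 mg / 3.312 m = 0.6703 mg/m
Step 4: fineness = 0.6703 * 1000 = 670.3 mtex

670.3 mtex


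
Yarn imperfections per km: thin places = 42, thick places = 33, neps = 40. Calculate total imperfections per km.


Formula: Total = thin places + thick places + neps
Total = 42 + 33 + 40
Total = 115 imperfections/km

115 imperfections/km


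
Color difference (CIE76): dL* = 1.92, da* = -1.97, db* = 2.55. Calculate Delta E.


Formula: Delta E = sqrt(dL*^2 + da*^2 + db*^2)
Step 1: dL*^2 = 1.92^2 = 3.6864
Step 2: da*^2 = (-1.97)^2 = 3.8809
Step 3: db*^2 = 2.55^2 = 6.5025
Step 4: Sum = 3.6864 + 3.8809 + 6.5025 = 14.0698
Step 5: Delta E = sqrt(14.0698) = 3.75

3.75 Delta E


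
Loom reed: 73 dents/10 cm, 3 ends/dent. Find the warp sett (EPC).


Formula: EPC = (dents per 10 cm * ends per dent) / 10
Step 1: Total ends per 10 cm = 73 * 3 = 219
Step 2: EPC = 219 / 10 = 21.9 ends/cm

21.9 ends/cm


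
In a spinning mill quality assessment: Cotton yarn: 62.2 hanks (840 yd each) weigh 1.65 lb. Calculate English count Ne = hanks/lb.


Formula: Ne = hanks / mass_lb
Substituting: Ne = 62.2 / 1.65
Ne = 37.7

37.7 Ne


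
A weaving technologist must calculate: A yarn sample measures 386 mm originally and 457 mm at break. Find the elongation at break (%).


Formula: Elongation (%) = ((L_break - L0) / L0) * 100
Step 1: Extension = 457 - 386 = 71 mm
Step 2: Elongation = (71 / 386) * 100
Step 3: Elongation = 0.183938 * 100 = 18.3938% ≈ 18.4%

18.4%


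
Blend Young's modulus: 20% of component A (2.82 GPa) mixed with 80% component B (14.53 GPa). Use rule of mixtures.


Formula: Blend property = (fraction_A * property_A) + (fraction_B * property_B)
Step 1: Contribution A = 20/100 * 2.82 GPa = 0.564 GPa
Step 2: Contribution B = 80/100 * 14.53 GPa = 11.624 GPa
Step 3: Blend Young's modulus = 0.564 + 11.624 = 12.188 GPa

12.188 GPa


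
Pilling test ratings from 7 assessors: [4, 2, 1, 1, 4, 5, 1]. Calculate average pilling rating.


Formula: Mean = sum / count
Sum = 4 + 2 + 1 + 1 + 4 + 5 + 1 = 18
Mean = 18 / 7 = 2.6

2.6


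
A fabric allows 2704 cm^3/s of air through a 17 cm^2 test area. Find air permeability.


Formula: Air Permeability = Airflow / Test Area
AP = 2704 cm^3/s / 17 cm^2
AP = 159.1 cm^3/s/cm^2

159.1 cm^3/s/cm^2


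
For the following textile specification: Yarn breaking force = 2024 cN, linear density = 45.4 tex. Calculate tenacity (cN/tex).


Formula: Tenacity = Breaking force / Linear density
Tenacity = 2024 cN / 45.4 tex
Tenacity = 44.58 cN/tex

44.58 cN/tex


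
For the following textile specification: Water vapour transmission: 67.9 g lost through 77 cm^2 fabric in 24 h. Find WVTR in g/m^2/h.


Formula: WVTR = mass_loss / (area * time)
Step 1: Convert area: 77 cm^2 = 0.0077 m^2
Step 2: WVTR = 67.9 g / (0.0077 m^2 * 24 h)
Step 3: WVTR = 67.9 / 0.1848 = 367.4 g/m^2/h

367.4 g/m^2/h


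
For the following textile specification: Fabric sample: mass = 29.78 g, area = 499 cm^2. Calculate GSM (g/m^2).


Formula: GSM = mass_g / area_m2
Step 1: Convert area: 499 cm^2 = 499 / 10000 = 0.0499 m^2
Step 2: GSM = 29.78 g / 0.0499 m^2 = 596.8 g/m^2

596.8 g/m^2


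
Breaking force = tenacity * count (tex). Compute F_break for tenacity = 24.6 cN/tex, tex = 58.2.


Formula: Breaking force = Tenacity * Linear density
F = 24.6 cN/tex * 58.2 tex
F = 1431.72 cN

1431.72 cN


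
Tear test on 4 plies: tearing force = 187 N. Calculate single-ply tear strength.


Formula: Per-ply strength = Total force / Number of plies
Per-ply = 187 N / 4
Per-ply = 46.75 N

46.75 N


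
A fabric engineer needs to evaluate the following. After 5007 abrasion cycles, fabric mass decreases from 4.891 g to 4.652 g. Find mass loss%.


Formula: Mass loss% = ((m_before - m_after) / m_before) * 100
Step 1: Mass loss = 4.891 - 4.652 = 0.239 g
Step 2: Ratio = 0.239 / 4.891 = 0.0488653
Step 3: Mass loss% = 0.0488653 * 100 = 4.88653% ≈ 4.89%

4.89%


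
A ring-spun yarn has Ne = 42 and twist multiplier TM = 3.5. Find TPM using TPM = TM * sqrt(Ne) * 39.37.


Formula: TPM = TM * sqrt(Ne) * 39.37
Step 1: sqrt(Ne) = sqrt(42) = 6.4807
Step 2: TM * sqrt(Ne) = 3.5 * 6.4807 = 22.6825
Step 3: TPM = 22.6825 * 39.37 = 893 twists/m

893 twists/m


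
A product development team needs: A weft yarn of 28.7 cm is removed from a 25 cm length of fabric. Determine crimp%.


Formula: Crimp% = ((L_yarn - L_fabric) / L_fabric) * 100
Step 1: Extension = 28.7 - 25 = 3.7 cm
Step 2: Crimp% = (3.7 / 25) * 100
Step 3: Crimp% = 0.148 * 100 = 14.8%

14.8%


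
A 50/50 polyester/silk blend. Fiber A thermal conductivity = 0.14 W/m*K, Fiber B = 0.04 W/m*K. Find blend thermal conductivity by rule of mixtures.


Formula: Blend property = (fraction_A * property_A) + (fraction_B * property_B)
Step 1: Contribution A = 50/100 * 0.14 W/m*K = 0.07 W/m*K
Step 2: Contribution B = 50/100 * 0.04 W/m*K = 0.02 W/m*K
Step 3: Blend thermal conductivity = 0.07 + 0.02 = 0.09 W/m*K

0.09 W/m*K


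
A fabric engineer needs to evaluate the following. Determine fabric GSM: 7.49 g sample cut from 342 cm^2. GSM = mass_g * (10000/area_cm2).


Formula: GSM = mass_g / area_m2
Step 1: Convert area: 342 cm^2 = 342 / 10000 = 0.0342 m^2
Step 2: GSM = 7.49 g / 0.0342 m^2 = 219.0 g/m^2

219.0 g/m^2


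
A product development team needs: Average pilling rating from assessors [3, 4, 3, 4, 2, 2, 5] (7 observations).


Formula: Mean = sum / count
Sum = 3 + 4 + 3 + 4 + 2 + 2 + 5 = 23
Mean = 23 / 7 = 3.3

3.3


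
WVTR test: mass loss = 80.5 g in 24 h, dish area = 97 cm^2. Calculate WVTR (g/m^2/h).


Formula: WVTR = mass_loss / (area * time)
Step 1: Convert area: 97 cm^2 = 0.0097 m^2
Step 2: WVTR = 80.5 g / (0.0097 m^2 * 24 h)
Step 3: WVTR = 80.5 / 0.2328 = 345.8 g/m^2/h

345.8 g/m^2/h


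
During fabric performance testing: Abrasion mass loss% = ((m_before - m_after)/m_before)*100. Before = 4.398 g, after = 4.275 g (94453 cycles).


Formula: Mass loss% = ((m_before - m_after) / m_before) * 100
Step 1: Mass loss = 4.398 - 4.275 = 0.123 g
Step 2: Ratio = 0.123 / 4.398 = 0.0279673
Step 3: Mass loss% = 0.0279673 * 100 = 2.79673% ≈ 2.80%

2.80%


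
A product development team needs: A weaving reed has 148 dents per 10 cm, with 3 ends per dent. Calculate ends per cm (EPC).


Formula: EPC = (dents per 10 cm * ends per dent) / 10
Step 1: Total ends per 10 cm = 148 * 3 = 444
Step 2: EPC = 444 / 10 = 44.4 ends/cm

44.4 ends/cm


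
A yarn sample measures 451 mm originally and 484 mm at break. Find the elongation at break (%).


Formula: Elongation (%) = ((L_break - L0) / L0) * 100
Step 1: Extension = 484 - 451 = 33 mm
Step 2: Elongation = (33 / 451) * 100
Step 3: Elongation = 0.073171 * 100 = 7.3171% ≈ 7.3%

7.3%


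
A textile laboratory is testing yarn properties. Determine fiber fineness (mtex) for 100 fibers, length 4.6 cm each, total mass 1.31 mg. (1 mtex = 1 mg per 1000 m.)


Formula: fineness (mtex) = mass (mg) / total length (km) = (mass_mg / total_length_m) * 1000
Step 1: Convert fiber length: 4.6 cm = 0.046 m
Step 2: Total fiber length = 100 * 0.046 = 4.6 m
Step 3: Linear density = 1.31 mg / 4.6 m = 0.2848 mg/m
Step 4: fineness = 0.2848 * 1000 = 284.8 mtex

284.8 mtex


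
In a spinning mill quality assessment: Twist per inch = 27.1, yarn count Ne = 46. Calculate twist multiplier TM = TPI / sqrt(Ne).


Formula: TM = TPI / sqrt(Ne)
Step 1: sqrt(Ne) = sqrt(46) = 6.7823
Step 2: TM = 27.1 / 6.7823 = 4.00

4.00 TM


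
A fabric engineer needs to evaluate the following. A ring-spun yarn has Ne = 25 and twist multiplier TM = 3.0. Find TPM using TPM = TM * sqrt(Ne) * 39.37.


Formula: TPM = TM * sqrt(Ne) * 39.37
Step 1: sqrt(Ne) = sqrt(25) = 5
Step 2: TM * sqrt(Ne) = 3.0 * 5 = 15
Step 3: TPM = 15 * 39.37 = 591 twists/m

591 twists/m


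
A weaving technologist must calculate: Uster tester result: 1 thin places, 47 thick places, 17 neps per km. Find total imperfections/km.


Formula: Total = thin places + thick places + neps
Total = 1 + 47 + 17
Total = 65 imperfections/km

65 imperfections/km


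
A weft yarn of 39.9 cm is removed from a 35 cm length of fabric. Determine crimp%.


Formula: Crimp% = ((L_yarn - L_fabric) / L_fabric) * 100
Step 1: Extension = 39.9 - 35 = 4.9 cm
Step 2: Crimp% = (4.9 / 35) * 100
Step 3: Crimp% = 0.14 * 100 = 14.0%

14.0%


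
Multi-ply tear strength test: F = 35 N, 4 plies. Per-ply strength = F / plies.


Formula: Per-ply strength = Total force / Number of plies
Per-ply = 35 N / 4
Per-ply = 8.75 N

8.75 N


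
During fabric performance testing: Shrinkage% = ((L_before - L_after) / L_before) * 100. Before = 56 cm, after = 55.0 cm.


Formula: Shrinkage% = ((L_before - L_after) / L_before) * 100
Step 1: Shrinkage = 56 - 55.0 = 1.0 cm
Step 2: Shrinkage% = (1.0 / 56) * 100
Step 3: Shrinkage% = 0.017857 * 100 = 1.7857% ≈ 1.8%

1.8%


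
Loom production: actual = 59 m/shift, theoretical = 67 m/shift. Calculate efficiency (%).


Formula: Efficiency% = (Actual output / Theoretical output) * 100
Efficiency% = (59 / 67) * 100
Efficiency% = 0.880597 * 100 = 88.0597% ≈ 88.1%

88.1%


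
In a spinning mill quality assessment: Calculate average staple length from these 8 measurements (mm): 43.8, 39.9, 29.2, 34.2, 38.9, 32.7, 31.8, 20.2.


Formula: Mean = sum of lengths / count
Sum = 43.8 + 39.9 + 29.2 + 34.2 + 38.9 + 32.7 + 31.8 + 20.2
Sum = 270.7 mm
Mean = 270.7 / 8 = 33.84 mm

33.84 mm


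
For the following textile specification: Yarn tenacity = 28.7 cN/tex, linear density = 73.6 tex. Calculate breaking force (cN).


Formula: Breaking force = Tenacity * Linear density
F = 28.7 cN/tex * 73.6 tex
F = 2112.32 cN

2112.32 cN


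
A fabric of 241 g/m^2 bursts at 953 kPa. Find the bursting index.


Formula: Bursting Index = Bursting Strength / Fabric GSM
BI = 953 kPa / 241 g/m^2
BI = 3.954 kPa/(g/m^2)

3.954 kPa/(g/m^2)


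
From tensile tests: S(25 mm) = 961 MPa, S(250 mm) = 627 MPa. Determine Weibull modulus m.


Formula: m = ln(L1/L2) / ln(S2/S1)
Step 1: ln(L1/L2) = ln(25/250) = -2.30259
Step 2: S2/S1 = 627/961 = 0.65245
Step 3: ln(S2/S1) = ln(0.65245) = -0.42702
Step 4: m = -2.30259 / -0.42702 = 5.39

5.39 (Weibull m)


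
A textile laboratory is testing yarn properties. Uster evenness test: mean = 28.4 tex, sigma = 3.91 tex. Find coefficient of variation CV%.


Formula: CV% = (standard deviation / mean) * 100
Step 1: Ratio = 3.91 / 28.4 = 0.137676
Step 2: CV% = 0.137676 * 100 = 13.7676% ≈ 13.8%

13.8%


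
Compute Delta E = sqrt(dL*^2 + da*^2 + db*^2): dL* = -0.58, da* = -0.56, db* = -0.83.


Formula: Delta E = sqrt(dL*^2 + da*^2 + db*^2)
Step 1: dL*^2 = (-0.58)^2 = 0.3364
Step 2: da*^2 = (-0.56)^2 = 0.3136
Step 3: db*^2 = (-0.83)^2 = 0.6889
Step 4: Sum = 0.3364 + 0.3136 + 0.6889 = 1.3389
Step 5: Delta E = sqrt(1.3389) = 1.16

1.16 Delta E


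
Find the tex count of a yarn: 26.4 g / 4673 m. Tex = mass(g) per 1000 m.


Formula: Tex = (mass_g / length_m) * 1000
Substituting: Tex = (26.4 / 4673) * 1000
Intermediate: 26.4 / 4673 = 0.00564948 g/m
Tex = 0.00564948 * 1000 = 5.65 tex

5.65 tex


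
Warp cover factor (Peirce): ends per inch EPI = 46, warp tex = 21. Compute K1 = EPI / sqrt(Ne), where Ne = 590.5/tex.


Formula: K1 = EPI / sqrt(Ne), with Ne = 590.5 / tex_warp
Step 1: Ne = 590.5 / 21 = 28.119
Step 2: sqrt(Ne) = sqrt(28.119) = 5.3027
Step 3: K1 = 46 / 5.3027 = 8.7

8.7


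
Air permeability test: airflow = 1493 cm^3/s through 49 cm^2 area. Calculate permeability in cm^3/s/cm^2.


Formula: Air Permeability = Airflow / Test Area
AP = 1493 cm^3/s / 49 cm^2
AP = 30.5 cm^3/s/cm^2

30.5 cm^3/s/cm^2


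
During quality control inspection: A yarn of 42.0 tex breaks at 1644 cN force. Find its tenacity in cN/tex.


Formula: Tenacity = Breaking force / Linear density
Tenacity = 1644 cN / 42.0 tex
Tenacity = 39.14 cN/tex

39.14 cN/tex


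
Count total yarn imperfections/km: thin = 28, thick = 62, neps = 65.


Formula: Total = thin places + thick places + neps
Total = 28 + 62 + 65
Total = 155 imperfections/km

155 imperfections/km


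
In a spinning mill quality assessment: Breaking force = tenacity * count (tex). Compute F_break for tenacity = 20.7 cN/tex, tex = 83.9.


Formula: Breaking force = Tenacity * Linear density
F = 20.7 cN/tex * 83.9 tex
F = 1736.73 cN

1736.73 cN


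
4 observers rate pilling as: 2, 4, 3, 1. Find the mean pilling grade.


Formula: Mean = sum / count
Sum = 2 + 4 + 3 + 1 = 10
Mean = 10 / 4 = 2.5

2.5


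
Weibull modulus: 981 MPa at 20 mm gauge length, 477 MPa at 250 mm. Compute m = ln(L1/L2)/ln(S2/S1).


Formula: m = ln(L1/L2) / ln(S2/S1)
Step 1: ln(L1/L2) = ln(20/250) = -2.52573
Step 2: S2/S1 = 477/981 = 0.48624
Step 3: ln(S2/S1) = ln(0.48624) = -0.72105
Step 4: m = -2.52573 / -0.72105 = 3.50

3.50 (Weibull m)


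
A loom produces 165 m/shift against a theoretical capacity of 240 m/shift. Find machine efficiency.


Formula: Efficiency% = (Actual output / Theoretical output) * 100
Efficiency% = (165 / 240) * 100
Efficiency% = 0.6875 * 100 = 68.75% ≈ 68.8%

68.8%


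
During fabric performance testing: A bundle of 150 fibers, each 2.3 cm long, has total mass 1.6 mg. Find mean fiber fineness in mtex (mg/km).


Formula: fineness (mtex) = mass (mg) / total length (km) = (mass_mg / total_length_m) * 1000
Step 1: Convert fiber length: 2.3 cm = 0.023 m
Step 2: Total fiber length = 150 * 0.023 = 3.45 m
Step 3: Linear density = 1.6 mg / 3.45 m = 0.4638 mg/m
Step 4: fineness = 0.4638 * 1000 = 463.8 mtex

463.8 mtex


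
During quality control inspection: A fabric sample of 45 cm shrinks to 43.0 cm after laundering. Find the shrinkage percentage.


Formula: Shrinkage% = ((L_before - L_after) / L_before) * 100
Step 1: Shrinkage = 45 - 43.0 = 2.0 cm
Step 2: Shrinkage% = (2.0 / 45) * 100
Step 3: Shrinkage% = 0.044444 * 100 = 4.4444% ≈ 4.4%

4.4%


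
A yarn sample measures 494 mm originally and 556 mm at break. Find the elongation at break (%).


Formula: Elongation (%) = ((L_break - L0) / L0) * 100
Step 1: Extension = 556 - 494 = 62 mm
Step 2: Elongation = (62 / 494) * 100
Step 3: Elongation = 0.125506 * 100 = 12.5506% ≈ 12.6%

12.6%


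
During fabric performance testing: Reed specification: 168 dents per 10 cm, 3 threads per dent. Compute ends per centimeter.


Formula: EPC = (dents per 10 cm * ends per dent) / 10
Step 1: Total ends per 10 cm = 168 * 3 = 504
Step 2: EPC = 504 / 10 = 50.4 ends/cm

50.4 ends/cm


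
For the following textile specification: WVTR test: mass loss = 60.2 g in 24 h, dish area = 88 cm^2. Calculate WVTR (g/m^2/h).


Formula: WVTR = mass_loss / (area * time)
Step 1: Convert area: 88 cm^2 = 0.0088 m^2
Step 2: WVTR = 60.2 g / (0.0088 m^2 * 24 h)
Step 3: WVTR = 60.2 / 0.2112 = 285.0 g/m^2/h

285.0 g/m^2/h


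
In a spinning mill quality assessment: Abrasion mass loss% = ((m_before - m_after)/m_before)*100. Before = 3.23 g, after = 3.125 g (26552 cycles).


Formula: Mass loss% = ((m_before - m_after) / m_before) * 100
Step 1: Mass loss = 3.23 - 3.125 = 0.105 g
Step 2: Ratio = 0.105 / 3.23 = 0.0325077
Step 3: Mass loss% = 0.0325077 * 100 = 3.25077% ≈ 3.25%

3.25%


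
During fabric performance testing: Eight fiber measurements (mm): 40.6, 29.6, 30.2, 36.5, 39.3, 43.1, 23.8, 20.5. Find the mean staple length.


Formula: Mean = sum of lengths / count
Sum = 40.6 + 29.6 + 30.2 + 36.5 + 39.3 + 43.1 + 23.8 + 20.5
Sum = 263.6 mm
Mean = 263.6 / 8 = 32.95 mm

32.95 mm


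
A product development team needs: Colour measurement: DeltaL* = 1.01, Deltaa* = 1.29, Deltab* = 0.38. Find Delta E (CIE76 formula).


Formula: Delta E = sqrt(dL*^2 + da*^2 + db*^2)
Step 1: dL*^2 = 1.01^2 = 1.0201
Step 2: da*^2 = 1.29^2 = 1.6641
Step 3: db*^2 = 0.38^2 = 0.1444
Step 4: Sum = 1.0201 + 1.6641 + 0.1444 = 2.8286
Step 5: Delta E = sqrt(2.8286) = 1.68

1.68 Delta E


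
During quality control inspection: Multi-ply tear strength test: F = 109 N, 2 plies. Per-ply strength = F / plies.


Formula: Per-ply strength = Total force / Number of plies
Per-ply = 109 N / 2
Per-ply = 54.5 N

54.5 N


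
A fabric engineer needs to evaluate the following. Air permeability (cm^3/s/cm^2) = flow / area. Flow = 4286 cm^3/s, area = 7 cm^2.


Formula: Air Permeability = Airflow / Test Area
AP = 4286 cm^3/s / 7 cm^2
AP = 612.3 cm^3/s/cm^2

612.3 cm^3/s/cm^2


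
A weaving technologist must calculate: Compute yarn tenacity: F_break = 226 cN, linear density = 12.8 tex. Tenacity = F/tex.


Formula: Tenacity = Breaking force / Linear density
Tenacity = 226 cN / 12.8 tex
Tenacity = 17.66 cN/tex

17.66 cN/tex


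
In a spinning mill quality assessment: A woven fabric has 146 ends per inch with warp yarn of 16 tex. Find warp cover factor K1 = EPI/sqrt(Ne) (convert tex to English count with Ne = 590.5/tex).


Formula: K1 = EPI / sqrt(Ne), with Ne = 590.5 / tex_warp
Step 1: Ne = 590.5 / 16 = 36.906
Step 2: sqrt(Ne) = sqrt(36.906) = 6.075
Step 3: K1 = 146 / 6.075 = 24.0

24.0


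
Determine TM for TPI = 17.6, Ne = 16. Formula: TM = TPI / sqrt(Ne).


Formula: TM = TPI / sqrt(Ne)
Step 1: sqrt(Ne) = sqrt(16) = 4
Step 2: TM = 17.6 / 4 = 4.40

4.40 TM


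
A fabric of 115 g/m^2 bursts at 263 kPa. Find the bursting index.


Formula: Bursting Index = Bursting Strength / Fabric GSM
BI = 263 kPa / 115 g/m^2
BI = 2.287 kPa/(g/m^2)

2.287 kPa/(g/m^2)


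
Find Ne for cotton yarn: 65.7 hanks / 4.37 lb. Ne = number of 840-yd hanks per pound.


Formula: Ne = hanks / mass_lb
Substituting: Ne = 65.7 / 4.37
Ne = 15.0

15.0 Ne


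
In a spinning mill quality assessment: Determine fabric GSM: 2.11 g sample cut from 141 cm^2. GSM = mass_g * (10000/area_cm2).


Formula: GSM = mass_g / area_m2
Step 1: Convert area: 141 cm^2 = 141 / 10000 = 0.0141 m^2
Step 2: GSM = 2.11 g / 0.0141 m^2 = 149.6 g/m^2

149.6 g/m^2


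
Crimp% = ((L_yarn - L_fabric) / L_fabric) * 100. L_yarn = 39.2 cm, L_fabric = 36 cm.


Formula: Crimp% = ((L_yarn - L_fabric) / L_fabric) * 100
Step 1: Extension = 39.2 - 36 = 3.2 cm
Step 2: Crimp% = (3.2 / 36) * 100
Step 3: Crimp% = 0.088889 * 100 = 8.8889% ≈ 8.9%

8.9%


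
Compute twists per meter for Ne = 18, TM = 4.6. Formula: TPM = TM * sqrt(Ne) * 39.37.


Formula: TPM = TM * sqrt(Ne) * 39.37
Step 1: sqrt(Ne) = sqrt(18) = 4.2426
Step 2: TM * sqrt(Ne) = 4.6 * 4.2426 = 19.516
Step 3: TPM = 19.516 * 39.37 = 768 twists/m

768 twists/m


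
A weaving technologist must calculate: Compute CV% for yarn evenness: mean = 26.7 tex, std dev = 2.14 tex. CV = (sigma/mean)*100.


Formula: CV% = (standard deviation / mean) * 100
Step 1: Ratio = 2.14 / 26.7 = 0.08015
Step 2: CV% = 0.08015 * 100 = 8.015% ≈ 8.0%

8.0%


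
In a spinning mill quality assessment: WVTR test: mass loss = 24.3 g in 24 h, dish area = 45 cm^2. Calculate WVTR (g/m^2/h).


Formula: WVTR = mass_loss / (area * time)
Step 1: Convert area: 45 cm^2 = 0.0045 m^2
Step 2: WVTR = 24.3 g / (0.0045 m^2 * 24 h)
Step 3: WVTR = 24.3 / 0.108 = 225.0 g/m^2/h

225.0 g/m^2/h


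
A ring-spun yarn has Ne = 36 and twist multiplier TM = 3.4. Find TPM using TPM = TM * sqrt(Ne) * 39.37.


Formula: TPM = TM * sqrt(Ne) * 39.37
Step 1: sqrt(Ne) = sqrt(36) = 6
Step 2: TM * sqrt(Ne) = 3.4 * 6 = 20.4
Step 3: TPM = 20.4 * 39.37 = 803 twists/m

803 twists/m


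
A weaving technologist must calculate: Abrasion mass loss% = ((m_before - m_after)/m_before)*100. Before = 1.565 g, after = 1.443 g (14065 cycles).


Formula: Mass loss% = ((m_before - m_after) / m_before) * 100
Step 1: Mass loss = 1.565 - 1.443 = 0.122 g
Step 2: Ratio = 0.122 / 1.565 = 0.0779553
Step 3: Mass loss% = 0.0779553 * 100 = 7.79553% ≈ 7.80%

7.80%


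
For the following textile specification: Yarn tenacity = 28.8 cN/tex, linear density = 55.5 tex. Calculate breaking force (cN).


Formula: Breaking force = Tenacity * Linear density
F = 28.8 cN/tex * 55.5 tex
F = 1598.40 cN

1598.40 cN


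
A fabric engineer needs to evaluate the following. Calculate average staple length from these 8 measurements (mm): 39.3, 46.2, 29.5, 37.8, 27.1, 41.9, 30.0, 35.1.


Formula: Mean = sum of lengths / count
Sum = 39.3 + 46.2 + 29.5 + 37.8 + 27.1 + 41.9 + 30.0 + 35.1
Sum = 286.9 mm
Mean = 286.9 / 8 = 35.86 mm

35.86 mm


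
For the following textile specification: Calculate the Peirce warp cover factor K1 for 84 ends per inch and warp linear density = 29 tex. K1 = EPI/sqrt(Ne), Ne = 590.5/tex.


Formula: K1 = EPI / sqrt(Ne), with Ne = 590.5 / tex_warp
Step 1: Ne = 590.5 / 29 = 20.362
Step 2: sqrt(Ne) = sqrt(20.362) = 4.5124
Step 3: K1 = 84 / 4.5124 = 18.6

18.6


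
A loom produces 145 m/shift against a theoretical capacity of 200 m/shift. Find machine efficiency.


Formula: Efficiency% = (Actual output / Theoretical output) * 100
Efficiency% = (145 / 200) * 100
Efficiency% = 0.725 * 100 = 72.5%

72.5%


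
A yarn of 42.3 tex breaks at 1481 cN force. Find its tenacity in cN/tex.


Formula: Tenacity = Breaking force / Linear density
Tenacity = 1481 cN / 42.3 tex
Tenacity = 35.01 cN/tex

35.01 cN/tex


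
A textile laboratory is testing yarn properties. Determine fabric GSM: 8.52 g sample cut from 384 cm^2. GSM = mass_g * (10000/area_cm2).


Formula: GSM = mass_g / area_m2
Step 1: Convert area: 384 cm^2 = 384 / 10000 = 0.0384 m^2
Step 2: GSM = 8.52 g / 0.0384 m^2 = 221.9 g/m^2

221.9 g/m^2


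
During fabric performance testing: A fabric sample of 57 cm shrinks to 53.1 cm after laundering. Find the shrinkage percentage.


Formula: Shrinkage% = ((L_before - L_after) / L_before) * 100
Step 1: Shrinkage = 57 - 53.1 = 3.9 cm
Step 2: Shrinkage% = (3.9 / 57) * 100
Step 3: Shrinkage% = 0.068421 * 100 = 6.8421% ≈ 6.8%

6.8%


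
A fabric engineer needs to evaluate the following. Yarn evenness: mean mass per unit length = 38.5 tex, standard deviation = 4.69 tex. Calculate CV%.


Formula: CV% = (standard deviation / mean) * 100
Step 1: Ratio = 4.69 / 38.5 = 0.121818
Step 2: CV% = 0.121818 * 100 = 12.1818% ≈ 12.2%

12.2%


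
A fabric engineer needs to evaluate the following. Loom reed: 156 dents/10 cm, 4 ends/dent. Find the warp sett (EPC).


Formula: EPC = (dents per 10 cm * ends per dent) / 10
Step 1: Total ends per 10 cm = 156 * 4 = 624
Step 2: EPC = 624 / 10 = 62.4 ends/cm

62.4 ends/cm


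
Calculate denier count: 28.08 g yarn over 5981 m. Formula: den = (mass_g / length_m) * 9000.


Formula: den = (mass_g / length_m) * 9000
Substituting: den = (28.08 / 5981) * 9000
Intermediate: 28.08 / 5981 = 0.00469487 g/m
den = 0.00469487 * 9000 = 42.3 denier

42.3 denier


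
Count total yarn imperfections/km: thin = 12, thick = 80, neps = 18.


Formula: Total = thin places + thick places + neps
Total = 12 + 80 + 18
Total = 110 imperfections/km

110 imperfections/km


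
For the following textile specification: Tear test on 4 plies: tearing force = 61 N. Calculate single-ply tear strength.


Formula: Per-ply strength = Total force / Number of plies
Per-ply = 61 N / 4
Per-ply = 15.25 N

15.25 N


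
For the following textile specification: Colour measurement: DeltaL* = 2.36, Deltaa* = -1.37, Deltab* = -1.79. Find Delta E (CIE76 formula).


Formula: Delta E = sqrt(dL*^2 + da*^2 + db*^2)
Step 1: dL*^2 = 2.36^2 = 5.5696
Step 2: da*^2 = (-1.37)^2 = 1.8769
Step 3: db*^2 = (-1.79)^2 = 3.2041
Step 4: Sum = 5.5696 + 1.8769 + 3.2041 = 10.6506
Step 5: Delta E = sqrt(10.6506) = 3.26

3.26 Delta E


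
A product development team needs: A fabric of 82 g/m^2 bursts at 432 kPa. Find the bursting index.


Formula: Bursting Index = Bursting Strength / Fabric GSM
BI = 432 kPa / 82 g/m^2
BI = 5.268 kPa/(g/m^2)

5.268 kPa/(g/m^2)


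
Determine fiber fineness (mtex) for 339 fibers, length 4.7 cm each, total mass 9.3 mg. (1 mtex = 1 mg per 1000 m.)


Formula: fineness (mtex) = mass (mg) / total length (km) = (mass_mg / total_length_m) * 1000
Step 1: Convert fiber length: 4.7 cm = 0.047 m
Step 2: Total fiber length = 339 * 0.047 = 15.933 m
Step 3: Linear density = 9.3 mg / 15.933 m = 0.5837 mg/m
Step 4: fineness = 0.5837 * 1000 = 583.7 mtex

583.7 mtex


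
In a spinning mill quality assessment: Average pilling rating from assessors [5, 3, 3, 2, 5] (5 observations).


Formula: Mean = sum / count
Sum = 5 + 3 + 3 + 2 + 5 = 18
Mean = 18 / 5 = 3.6

3.6


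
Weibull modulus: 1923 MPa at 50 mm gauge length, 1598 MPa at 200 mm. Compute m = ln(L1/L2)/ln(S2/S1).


Formula: m = ln(L1/L2) / ln(S2/S1)
Step 1: ln(L1/L2) = ln(50/200) = -1.38629
Step 2: S2/S1 = 1598/1923 = 0.83099
Step 3: ln(S2/S1) = ln(0.83099) = -0.18514
Step 4: m = -1.38629 / -0.18514 = 7.49

7.49 (Weibull m)


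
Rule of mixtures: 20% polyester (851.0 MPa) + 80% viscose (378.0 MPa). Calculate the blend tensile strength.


Formula: Blend property = (fraction_A * property_A) + (fraction_B * property_B)
Step 1: Contribution A = 20/100 * 851.0 MPa = 170.2 MPa
Step 2: Contribution B = 80/100 * 378.0 MPa = 302.4 MPa
Step 3: Blend tensile strength = 170.2 + 302.4 = 472.6 MPa

472.6 MPa


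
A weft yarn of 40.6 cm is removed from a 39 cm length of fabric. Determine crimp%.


Formula: Crimp% = ((L_yarn - L_fabric) / L_fabric) * 100
Step 1: Extension = 40.6 - 39 = 1.6 cm
Step 2: Crimp% = (1.6 / 39) * 100
Step 3: Crimp% = 0.041026 * 100 = 4.1026% ≈ 4.1%

4.1%


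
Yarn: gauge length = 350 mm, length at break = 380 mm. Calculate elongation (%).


Formula: Elongation (%) = ((L_break - L0) / L0) * 100
Step 1: Extension = 380 - 350 = 30 mm
Step 2: Elongation = (30 / 350) * 100
Step 3: Elongation = 0.085714 * 100 = 8.5714% ≈ 8.6%

8.6%


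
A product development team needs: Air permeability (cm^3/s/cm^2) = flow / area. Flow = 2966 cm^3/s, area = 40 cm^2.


Formula: Air Permeability = Airflow / Test Area
AP = 2966 cm^3/s / 40 cm^2
AP = 74.2 cm^3/s/cm^2

74.2 cm^3/s/cm^2


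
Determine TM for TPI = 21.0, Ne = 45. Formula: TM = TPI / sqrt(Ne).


Formula: TM = TPI / sqrt(Ne)
Step 1: sqrt(Ne) = sqrt(45) = 6.7082
Step 2: TM = 21.0 / 6.7082 = 3.13

3.13 TM


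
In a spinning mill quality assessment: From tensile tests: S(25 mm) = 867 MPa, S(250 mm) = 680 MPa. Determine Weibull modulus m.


Formula: m = ln(L1/L2) / ln(S2/S1)
Step 1: ln(L1/L2) = ln(25/250) = -2.30259
Step 2: S2/S1 = 680/867 = 0.78431
Step 3: ln(S2/S1) = ln(0.78431) = -0.24295
Step 4: m = -2.30259 / -0.24295 = 9.48

9.48 (Weibull m)


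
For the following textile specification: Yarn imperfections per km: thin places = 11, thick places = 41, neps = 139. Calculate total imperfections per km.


Formula: Total = thin places + thick places + neps
Total = 11 + 41 + 139
Total = 191 imperfections/km

191 imperfections/km


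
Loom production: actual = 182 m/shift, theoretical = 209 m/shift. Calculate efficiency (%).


Formula: Efficiency% = (Actual output / Theoretical output) * 100
Efficiency% = (182 / 209) * 100
Efficiency% = 0.870813 * 100 = 87.0813% ≈ 87.1%

87.1%


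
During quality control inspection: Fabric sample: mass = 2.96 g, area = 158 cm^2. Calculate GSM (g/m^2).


Formula: GSM = mass_g / area_m2
Step 1: Convert area: 158 cm^2 = 158 / 10000 = 0.0158 m^2
Step 2: GSM = 2.96 g / 0.0158 m^2 = 187.3 g/m^2

187.3 g/m^2


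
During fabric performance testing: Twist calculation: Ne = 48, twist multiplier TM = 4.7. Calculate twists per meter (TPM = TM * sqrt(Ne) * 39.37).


Formula: TPM = TM * sqrt(Ne) * 39.37
Step 1: sqrt(Ne) = sqrt(48) = 6.9282
Step 2: TM * sqrt(Ne) = 4.7 * 6.9282 = 32.5625
Step 3: TPM = 32.5625 * 39.37 = 1282 twists/m

1282 twists/m


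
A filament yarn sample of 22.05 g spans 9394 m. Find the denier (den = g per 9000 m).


Formula: den = (mass_g / length_m) * 9000
Substituting: den = (22.05 / 9394) * 9000
Intermediate: 22.05 / 9394 = 0.00234724 g/m
den = 0.00234724 * 9000 = 21.1 denier

21.1 denier


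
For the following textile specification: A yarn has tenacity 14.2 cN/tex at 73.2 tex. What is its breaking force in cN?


Formula: Breaking force = Tenacity * Linear density
F = 14.2 cN/tex * 73.2 tex
F = 1039.44 cN

1039.44 cN


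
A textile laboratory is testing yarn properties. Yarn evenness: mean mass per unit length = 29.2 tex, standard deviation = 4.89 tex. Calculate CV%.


Formula: CV% = (standard deviation / mean) * 100
Step 1: Ratio = 4.89 / 29.2 = 0.167466
Step 2: CV% = 0.167466 * 100 = 16.7466% ≈ 16.7%

16.7%


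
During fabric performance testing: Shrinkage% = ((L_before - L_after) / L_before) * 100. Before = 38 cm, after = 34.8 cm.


Formula: Shrinkage% = ((L_before - L_after) / L_before) * 100
Step 1: Shrinkage = 38 - 34.8 = 3.2 cm
Step 2: Shrinkage% = (3.2 / 38) * 100
Step 3: Shrinkage% = 0.084211 * 100 = 8.4211% ≈ 8.4%

8.4%


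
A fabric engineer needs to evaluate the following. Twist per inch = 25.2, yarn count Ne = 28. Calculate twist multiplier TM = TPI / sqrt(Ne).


Formula: TM = TPI / sqrt(Ne)
Step 1: sqrt(Ne) = sqrt(28) = 5.2915
Step 2: TM = 25.2 / 5.2915 = 4.76

4.76 TM


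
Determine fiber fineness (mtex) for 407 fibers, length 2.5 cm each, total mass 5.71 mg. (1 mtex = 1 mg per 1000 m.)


Formula: fineness (mtex) = mass (mg) / total length (km) = (mass_mg / total_length_m) * 1000
Step 1: Convert fiber length: 2.5 cm = 0.025 m
Step 2: Total fiber length = 407 * 0.025 = 10.175 m
Step 3: Linear density = 5.71 mg / 10.175 m = 0.5612 mg/m
Step 4: fineness = 0.5612 * 1000 = 561.2 mtex

561.2 mtex


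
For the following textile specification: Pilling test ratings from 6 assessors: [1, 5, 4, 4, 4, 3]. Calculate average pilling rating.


Formula: Mean = sum / count
Sum = 1 + 5 + 4 + 4 + 4 + 3 = 21
Mean = 21 / 6 = 3.5

3.5


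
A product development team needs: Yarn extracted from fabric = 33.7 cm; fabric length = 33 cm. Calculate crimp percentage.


Formula: Crimp% = ((L_yarn - L_fabric) / L_fabric) * 100
Step 1: Extension = 33.7 - 33 = 0.7 cm
Step 2: Crimp% = (0.7 / 33) * 100
Step 3: Crimp% = 0.021212 * 100 = 2.1212% ≈ 2.1%

2.1%


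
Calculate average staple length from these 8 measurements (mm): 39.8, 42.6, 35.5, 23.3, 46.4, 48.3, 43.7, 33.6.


Formula: Mean = sum of lengths / count
Sum = 39.8 + 42.6 + 35.5 + 23.3 + 46.4 + 48.3 + 43.7 + 33.6
Sum = 313.2 mm
Mean = 313.2 / 8 = 39.15 mm

39.15 mm


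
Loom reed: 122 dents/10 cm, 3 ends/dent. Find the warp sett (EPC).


Formula: EPC = (dents per 10 cm * ends per dent) / 10
Step 1: Total ends per 10 cm = 122 * 3 = 366
Step 2: EPC = 366 / 10 = 36.6 ends/cm

36.6 ends/cm


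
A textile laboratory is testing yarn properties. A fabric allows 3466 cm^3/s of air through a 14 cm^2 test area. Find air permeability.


Formula: Air Permeability = Airflow / Test Area
AP = 3466 cm^3/s / 14 cm^2
AP = 247.6 cm^3/s/cm^2

247.6 cm^3/s/cm^2


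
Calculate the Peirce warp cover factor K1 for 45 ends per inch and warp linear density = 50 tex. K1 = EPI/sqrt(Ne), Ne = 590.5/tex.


Formula: K1 = EPI / sqrt(Ne), with Ne = 590.5 / tex_warp
Step 1: Ne = 590.5 / 50 = 11.81
Step 2: sqrt(Ne) = sqrt(11.81) = 3.4366
Step 3: K1 = 45 / 3.4366 = 13.1

13.1
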